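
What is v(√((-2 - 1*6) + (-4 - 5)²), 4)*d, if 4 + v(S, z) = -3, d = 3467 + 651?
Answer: -28826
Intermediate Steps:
d = 4118
v(S, z) = -7 (v(S, z) = -4 - 3 = -7)
v(√((-2 - 1*6) + (-4 - 5)²), 4)*d = -7*4118 = -28826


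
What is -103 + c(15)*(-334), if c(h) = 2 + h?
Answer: -5781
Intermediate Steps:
-103 + c(15)*(-334) = -103 + (2 + 15)*(-334) = -103 + 17*(-334) = -103 - 5678 = -5781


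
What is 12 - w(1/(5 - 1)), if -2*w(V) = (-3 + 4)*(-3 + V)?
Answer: 85/8 ≈ 10.625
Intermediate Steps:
w(V) = 3/2 - V/2 (w(V) = -(-3 + 4)*(-3 + V)/2 = -(-3 + V)/2 = 3/2 - V/2)
12 - w(1/(5 - 1)) = 12 - (3/2 - 1/(2*(5 - 1))) = 12 - (3/2 - ½/4) = 12 - (3/2 - ½*¼) = 12 - (3/2 - ⅛) = 12 - 1*11/8 = 12 - 11/8 = 85/8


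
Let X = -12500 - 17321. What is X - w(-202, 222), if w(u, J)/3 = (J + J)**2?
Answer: -621229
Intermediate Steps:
w(u, J) = 12*J**2 (w(u, J) = 3*(J + J)**2 = 3*(2*J)**2 = 3*(4*J**2) = 12*J**2)
X = -29821
X - w(-202, 222) = -29821 - 12*222**2 = -29821 - 12*49284 = -29821 - 1*591408 = -29821 - 591408 = -621229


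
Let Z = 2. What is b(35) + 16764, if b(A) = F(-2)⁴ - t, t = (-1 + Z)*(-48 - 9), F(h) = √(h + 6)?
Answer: 16837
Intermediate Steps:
F(h) = √(6 + h)
t = -57 (t = (-1 + 2)*(-48 - 9) = 1*(-57) = -57)
b(A) = 73 (b(A) = (√(6 - 2))⁴ - 1*(-57) = (√4)⁴ + 57 = 2⁴ + 57 = 16 + 57 = 73)
b(35) + 16764 = 73 + 16764 = 16837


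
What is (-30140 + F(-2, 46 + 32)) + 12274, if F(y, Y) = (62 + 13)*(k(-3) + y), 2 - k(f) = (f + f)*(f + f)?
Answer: -20566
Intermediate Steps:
k(f) = 2 - 4*f² (k(f) = 2 - (f + f)*(f + f) = 2 - 2*f*2*f = 2 - 4*f²)
F(y, Y) = -2550 + 75*y (F(y, Y) = (62 + 13)*((2 - 4*(-3)²) + y) = 75*((2 - 4*9) + y) = 75*((2 - 36) + y) = 75*(-34 + y) = -2550 + 75*y)
(-30140 + F(-2, 46 + 32)) + 12274 = (-30140 + (-2550 + 75*(-2))) + 12274 = (-30140 + (-2550 - 150)) + 12274 = (-30140 - 2700) + 12274 = -32840 + 12274 = -20566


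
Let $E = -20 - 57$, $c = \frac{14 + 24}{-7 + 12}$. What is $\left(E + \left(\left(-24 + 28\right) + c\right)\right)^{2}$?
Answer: $\frac{106929}{25} \approx 4277.2$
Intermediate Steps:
$c = \frac{38}{5} \approx 7.6$
$E = -77$
$\left(E + \left(\left(-24 + 28\right) + c\right)\right)^{2} = \left(-77 + \left(\left(-24 + 28\right) + \frac{38}{5}\right)\right)^{2} = \left(-77 + \left(4 + \frac{38}{5}\right)\right)^{2} = \left(-77 + \frac{58}{5}\right)^{2} = \left(- \frac{327}{5}\right)^{2} = \frac{106929}{25}$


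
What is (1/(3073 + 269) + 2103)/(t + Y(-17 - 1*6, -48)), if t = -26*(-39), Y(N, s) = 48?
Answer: 7028227/3549204 ≈ 1.9802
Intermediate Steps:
t = 1014
(1/(3073 + 269) + 2103)/(t + Y(-17 - 1*6, -48)) = (1/(3073 + 269) + 2103)/(1014 + 48) = (1/3342 + 2103)/1062 = (1/3342 + 2103)*(1/1062) = (7028227/3342)*(1/1062) = 7028227/3549204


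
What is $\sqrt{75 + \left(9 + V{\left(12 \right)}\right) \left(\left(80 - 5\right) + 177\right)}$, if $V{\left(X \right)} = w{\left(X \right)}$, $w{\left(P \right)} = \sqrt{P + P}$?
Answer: $\sqrt{2343 + 504 \sqrt{6}} \approx 59.813$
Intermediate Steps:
$w{\left(P \right)} = \sqrt{2} \sqrt{P}$ ($w{\left(P \right)} = \sqrt{2 P} = \sqrt{2} \sqrt{P}$)
$V{\left(X \right)} = \sqrt{2} \sqrt{X}$
$\sqrt{75 + \left(9 + V{\left(12 \right)}\right) \left(\left(80 - 5\right) + 177\right)} = \sqrt{75 + \left(9 + \sqrt{2} \sqrt{12}\right) \left(\left(80 - 5\right) + 177\right)} = \sqrt{75 + \left(9 + \sqrt{2} \cdot 2 \sqrt{3}\right) \left(\left(80 - 5\right) + 177\right)} = \sqrt{75 + \left(9 + 2 \sqrt{6}\right) \left(75 + 177\right)} = \sqrt{75 + \left(9 + 2 \sqrt{6}\right) 252} = \sqrt{75 + \left(2268 + 504 \sqrt{6}\right)} = \sqrt{2343 + 504 \sqrt{6}}$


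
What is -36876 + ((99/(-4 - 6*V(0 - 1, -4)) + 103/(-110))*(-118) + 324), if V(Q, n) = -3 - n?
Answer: -1940032/55 ≈ -35273.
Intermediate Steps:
-36876 + ((99/(-4 - 6*V(0 - 1, -4)) + 103/(-110))*(-118) + 324) = -36876 + ((99/(-4 - 6*(-3 - 1*(-4))) + 103/(-110))*(-118) + 324) = -36876 + ((99/(-4 - 6*(-3 + 4)) + 103*(-1/110))*(-118) + 324) = -36876 + ((99/(-4 - 6*1) - 103/110)*(-118) + 324) = -36876 + ((99/(-4 - 6) - 103/110)*(-118) + 324) = -36876 + ((99/(-10) - 103/110)*(-118) + 324) = -36876 + ((99*(-⅒) - 103/110)*(-118) + 324) = -36876 + ((-99/10 - 103/110)*(-118) + 324) = -36876 + (-596/55*(-118) + 324) = -36876 + (70328/55 + 324) = -36876 + 88148/55 = -1940032/55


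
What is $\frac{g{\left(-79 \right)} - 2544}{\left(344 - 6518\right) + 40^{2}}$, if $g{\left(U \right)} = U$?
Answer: $\frac{2623}{4574} \approx 0.57346$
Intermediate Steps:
$\frac{g{\left(-79 \right)} - 2544}{\left(344 - 6518\right) + 40^{2}} = \frac{-79 - 2544}{\left(344 - 6518\right) + 40^{2}} = - \frac{2623}{-6174 + 1600} = - \frac{2623}{-4574} = \left(-2623\right) \left(- \frac{1}{4574}\right) = \frac{2623}{4574}$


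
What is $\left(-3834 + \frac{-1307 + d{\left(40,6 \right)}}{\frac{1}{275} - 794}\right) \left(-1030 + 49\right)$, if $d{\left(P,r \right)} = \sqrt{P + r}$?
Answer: $\frac{91210179869}{24261} + \frac{29975 \sqrt{46}}{24261} \approx 3.7595 \cdot 10^{6}$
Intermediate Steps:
$\left(-3834 + \frac{-1307 + d{\left(40,6 \right)}}{\frac{1}{275} - 794}\right) \left(-1030 + 49\right) = \left(-3834 + \frac{-1307 + \sqrt{40 + 6}}{\frac{1}{275} - 794}\right) \left(-1030 + 49\right) = \left(-3834 + \frac{-1307 + \sqrt{46}}{\frac{1}{275} - 794}\right) \left(-981\right) = \left(-3834 + \frac{-1307 + \sqrt{46}}{- \frac{218349}{275}}\right) \left(-981\right) = \left(-3834 + \left(-1307 + \sqrt{46}\right) \left(- \frac{275}{218349}\right)\right) \left(-981\right) = \left(-3834 + \left(\frac{359425}{218349} - \frac{275 \sqrt{46}}{218349}\right)\right) \left(-981\right) = \left(- \frac{836790641}{218349} - \frac{275 \sqrt{46}}{218349}\right) \left(-981\right) = \frac{91210179869}{24261} + \frac{29975 \sqrt{46}}{24261}$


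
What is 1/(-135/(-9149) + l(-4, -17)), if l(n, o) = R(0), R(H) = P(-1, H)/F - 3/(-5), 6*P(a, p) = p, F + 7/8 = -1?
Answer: 45745/28122 ≈ 1.6267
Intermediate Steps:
F = -15/8 (F = -7/8 - 1 = -15/8 ≈ -1.8750)
P(a, p) = p/6
R(H) = ⅗ - 4*H/45 (R(H) = (H/6)/(-15/8) - 3/(-5) = (H/6)*(-8/15) - 3*(-⅕) = -4*H/45 + ⅗ = ⅗ - 4*H/45)
l(n, o) = ⅗ (l(n, o) = ⅗ - 4/45*0 = ⅗ + 0 = ⅗)
1/(-135/(-9149) + l(-4, -17)) = 1/(-135/(-9149) + ⅗) = 1/(-135*(-1/9149) + ⅗) = 1/(135/9149 + ⅗) = 1/(28122/45745) = 45745/28122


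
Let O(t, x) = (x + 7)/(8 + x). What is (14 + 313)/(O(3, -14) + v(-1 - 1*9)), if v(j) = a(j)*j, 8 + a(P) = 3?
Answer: 1962/307 ≈ 6.3909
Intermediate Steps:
a(P) = -5 (a(P) = -8 + 3 = -5)
O(t, x) = (7 + x)/(8 + x)
v(j) = -5*j
(14 + 313)/(O(3, -14) + v(-1 - 1*9)) = (14 + 313)/((7 - 14)/(8 - 14) - 5*(-1 - 1*9)) = 327/(-7/(-6) - 5*(-1 - 9)) = 327/(-⅙*(-7) - 5*(-10)) = 327/(7/6 + 50) = 327/(307/6) = 327*(6/307) = 1962/307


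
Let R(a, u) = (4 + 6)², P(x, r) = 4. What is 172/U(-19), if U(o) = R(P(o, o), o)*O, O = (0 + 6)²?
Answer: 43/900 ≈ 0.047778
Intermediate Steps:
R(a, u) = 100 (R(a, u) = 10² = 100)
O = 36 (O = 6² = 36)
U(o) = 3600 (U(o) = 100*36 = 3600)
172/U(-19) = 172/3600 = 172*(1/3600) = 43/900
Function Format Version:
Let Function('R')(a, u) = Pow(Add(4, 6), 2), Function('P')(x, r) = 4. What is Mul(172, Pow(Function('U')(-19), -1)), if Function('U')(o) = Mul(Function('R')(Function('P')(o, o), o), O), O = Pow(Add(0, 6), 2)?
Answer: Rational(43, 900) ≈ 0.047778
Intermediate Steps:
Function('R')(a, u) = 100 (Function('R')(a, u) = Pow(10, 2) = 100)
O = 36 (O = Pow(6, 2) = 36)
Function('U')(o) = 3600 (Function('U')(o) = Mul(100, 36) = 3600)
Mul(172, Pow(Function('U')(-19), -1)) = Mul(172, Pow(3600, -1)) = Mul(172, Rational(1, 3600)) = Rational(43, 900)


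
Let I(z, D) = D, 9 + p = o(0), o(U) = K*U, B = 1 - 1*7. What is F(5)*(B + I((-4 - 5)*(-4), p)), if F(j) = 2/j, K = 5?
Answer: -6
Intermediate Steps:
B = -6 (B = 1 - 7 = -6)
o(U) = 5*U
p = -9 (p = -9 + 5*0 = -9 + 0 = -9)
F(5)*(B + I((-4 - 5)*(-4), p)) = (2/5)*(-6 - 9) = (2*(⅕))*(-15) = (⅖)*(-15) = -6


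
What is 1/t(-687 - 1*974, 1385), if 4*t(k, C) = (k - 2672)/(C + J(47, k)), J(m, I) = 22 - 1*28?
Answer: -788/619 ≈ -1.2730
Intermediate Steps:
J(m, I) = -6 (J(m, I) = 22 - 28 = -6)
t(k, C) = (-2672 + k)/(4*(-6 + C)) (t(k, C) = ((k - 2672)/(C - 6))/4 = ((-2672 + k)/(-6 + C))/4 = (-2672 + k)/(4*(-6 + C)))
1/t(-687 - 1*974, 1385) = 1/((-2672 + (-687 - 1*974))/(4*(-6 + 1385))) = 1/((¼)*(-2672 + (-687 - 974))/1379) = 1/((¼)*(1/1379)*(-2672 - 1661)) = 1/((¼)*(1/1379)*(-4333)) = 1/(-619/788) = -788/619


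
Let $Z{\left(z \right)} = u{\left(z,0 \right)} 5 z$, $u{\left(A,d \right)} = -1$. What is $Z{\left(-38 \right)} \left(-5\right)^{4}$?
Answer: $118750$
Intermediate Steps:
$Z{\left(z \right)} = - 5 z$ ($Z{\left(z \right)} = \left(-1\right) 5 z = - 5 z$)
$Z{\left(-38 \right)} \left(-5\right)^{4} = \left(-5\right) \left(-38\right) \left(-5\right)^{4} = 190 \cdot 625 = 118750$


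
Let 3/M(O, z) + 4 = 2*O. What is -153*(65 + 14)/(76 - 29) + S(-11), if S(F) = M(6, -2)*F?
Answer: -98247/376 ≈ -261.30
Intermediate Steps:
M(O, z) = 3/(-4 + 2*O)
S(F) = 3*F/8 (S(F) = (3/(2*(-2 + 6)))*F = ((3/2)/4)*F = ((3/2)*(¼))*F = 3*F/8)
-153*(65 + 14)/(76 - 29) + S(-11) = -153*(65 + 14)/(76 - 29) + (3/8)*(-11) = -12087/47 - 33/8 = -98247/376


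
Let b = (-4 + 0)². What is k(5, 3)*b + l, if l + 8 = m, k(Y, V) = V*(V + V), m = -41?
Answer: 239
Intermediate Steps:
k(Y, V) = 2*V² (k(Y, V) = V*(2*V) = 2*V²)
l = -49 (l = -8 - 41 = -49)
b = 16 (b = (-4)² = 16)
k(5, 3)*b + l = (2*3²)*16 - 49 = (2*9)*16 - 49 = 18*16 - 49 = 288 - 49 = 239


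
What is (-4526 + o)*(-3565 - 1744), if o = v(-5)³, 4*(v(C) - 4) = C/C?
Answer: 1511743059/64 ≈ 2.3621e+7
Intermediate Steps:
v(C) = 17/4 (v(C) = 4 + (C/C)/4 = 4 + (¼)*1 = 4 + ¼ = 17/4)
o = 4913/64 (o = (17/4)³ = 4913/64 ≈ 76.766)
(-4526 + o)*(-3565 - 1744) = (-4526 + 4913/64)*(-3565 - 1744) = -284751/64*(-5309) = 1511743059/64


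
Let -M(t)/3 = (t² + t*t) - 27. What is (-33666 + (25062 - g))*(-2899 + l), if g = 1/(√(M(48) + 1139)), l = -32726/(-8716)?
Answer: 54280394658/2179 - 12617479*I*√3151/27464116 ≈ 2.4911e+7 - 25.789*I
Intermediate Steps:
l = 16363/4358 (l = -32726*(-1/8716) = 16363/4358 ≈ 3.7547)
M(t) = 81 - 6*t² (M(t) = -3*((t² + t*t) - 27) = -3*((t² + t²) - 27) = -3*(2*t² - 27) = -3*(-27 + 2*t²) = 81 - 6*t²)
g = -I*√3151/6302 (g = 1/(√((81 - 6*48²) + 1139)) = 1/(√((81 - 6*2304) + 1139)) = 1/(√((81 - 13824) + 1139)) = 1/(√(-13743 + 1139)) = 1/(√(-12604)) = 1/(2*I*√3151) = -I*√3151/6302 ≈ -0.0089073*I)
(-33666 + (25062 - g))*(-2899 + l) = (-33666 + (25062 - (-1)*I*√3151/6302))*(-2899 + 16363/4358) = (-33666 + (25062 + I*√3151/6302))*(-12617479/4358) = (-8604 + I*√3151/6302)*(-12617479/4358) = 54280394658/2179 - 12617479*I*√3151/27464116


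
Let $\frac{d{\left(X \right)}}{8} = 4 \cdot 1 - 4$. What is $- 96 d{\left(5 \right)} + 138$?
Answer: $138$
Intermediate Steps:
$d{\left(X \right)} = 0$ ($d{\left(X \right)} = 8 \left(4 \cdot 1 - 4\right) = 8 \left(4 - 4\right) = 8 \cdot 0 = 0$)
$- 96 d{\left(5 \right)} + 138 = \left(-96\right) 0 + 138 = 0 + 138 = 138$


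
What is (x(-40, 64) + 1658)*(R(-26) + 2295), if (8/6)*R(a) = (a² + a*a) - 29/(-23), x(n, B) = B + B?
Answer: 271931895/46 ≈ 5.9116e+6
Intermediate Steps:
x(n, B) = 2*B
R(a) = 87/92 + 3*a²/2 (R(a) = 3*((a² + a*a) - 29/(-23))/4 = 3*((a² + a²) - 29*(-1/23))/4 = 3*(2*a² + 29/23)/4 = 3*(29/23 + 2*a²)/4 = 87/92 + 3*a²/2)
(x(-40, 64) + 1658)*(R(-26) + 2295) = (2*64 + 1658)*((87/92 + (3/2)*(-26)²) + 2295) = (128 + 1658)*((87/92 + (3/2)*676) + 2295) = 1786*((87/92 + 1014) + 2295) = 1786*(93375/92 + 2295) = 1786*(304515/92) = 271931895/46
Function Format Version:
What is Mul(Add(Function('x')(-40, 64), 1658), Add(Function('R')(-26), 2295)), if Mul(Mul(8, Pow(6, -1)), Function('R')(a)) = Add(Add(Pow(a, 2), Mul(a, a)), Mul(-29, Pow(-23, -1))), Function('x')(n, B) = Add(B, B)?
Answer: Rational(271931895, 46) ≈ 5.9116e+6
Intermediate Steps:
Function('x')(n, B) = Mul(2, B)
Function('R')(a) = Add(Rational(87, 92), Mul(Rational(3, 2), Pow(a, 2))) (Function('R')(a) = Mul(Rational(3, 4), Add(Add(Pow(a, 2), Mul(a, a)), Mul(-29, Pow(-23, -1)))) = Mul(Rational(3, 4), Add(Add(Pow(a, 2), Pow(a, 2)), Mul(-29, Rational(-1, 23)))) = Mul(Rational(3, 4), Add(Mul(2, Pow(a, 2)), Rational(29, 23))) = Mul(Rational(3, 4), Add(Rational(29, 23), Mul(2, Pow(a, 2)))) = Add(Rational(87, 92), Mul(Rational(3, 2), Pow(a, 2))))
Mul(Add(Function('x')(-40, 64), 1658), Add(Function('R')(-26), 2295)) = Mul(Add(Mul(2, 64), 1658), Add(Add(Rational(87, 92), Mul(Rational(3, 2), Pow(-26, 2))), 2295)) = Mul(Add(128, 1658), Add(Add(Rational(87, 92), Mul(Rational(3, 2), 676)), 2295)) = Mul(1786, Add(Add(Rational(87, 92), 1014), 2295)) = Mul(1786, Add(Rational(93375, 92), 2295)) = Mul(1786, Rational(304515, 92)) = Rational(271931895, 46)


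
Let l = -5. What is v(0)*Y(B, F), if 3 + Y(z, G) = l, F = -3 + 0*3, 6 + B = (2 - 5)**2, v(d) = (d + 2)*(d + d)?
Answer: 0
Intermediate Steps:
v(d) = 2*d*(2 + d) (v(d) = (2 + d)*(2*d) = 2*d*(2 + d))
B = 3 (B = -6 + (2 - 5)**2 = -6 + (-3)**2 = -6 + 9 = 3)
F = -3 (F = -3 + 0 = -3)
Y(z, G) = -8 (Y(z, G) = -3 - 5 = -8)
v(0)*Y(B, F) = (2*0*(2 + 0))*(-8) = (2*0*2)*(-8) = 0*(-8) = 0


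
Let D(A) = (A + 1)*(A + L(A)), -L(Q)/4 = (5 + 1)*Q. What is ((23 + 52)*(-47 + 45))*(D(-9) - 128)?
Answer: 267600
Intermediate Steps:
L(Q) = -24*Q (L(Q) = -4*(5 + 1)*Q = -24*Q)
D(A) = -23*A*(1 + A) (D(A) = (A + 1)*(A - 24*A) = (1 + A)*(-23*A) = -23*A*(1 + A))
((23 + 52)*(-47 + 45))*(D(-9) - 128) = ((23 + 52)*(-47 + 45))*(23*(-9)*(-1 - 1*(-9)) - 128) = (75*(-2))*(23*(-9)*(-1 + 9) - 128) = -150*(23*(-9)*8 - 128) = -150*(-1656 - 128) = -150*(-1784) = 267600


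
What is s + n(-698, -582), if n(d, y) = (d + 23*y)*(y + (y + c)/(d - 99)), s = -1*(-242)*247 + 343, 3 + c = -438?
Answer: 6566425053/797 ≈ 8.2389e+6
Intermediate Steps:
c = -441 (c = -3 - 438 = -441)
s = 60117 (s = 242*247 + 343 = 59774 + 343 = 60117)
n(d, y) = (d + 23*y)*(y + (-441 + y)/(-99 + d)) (n(d, y) = (d + 23*y)*(y + (y - 441)/(d - 99)) = (d + 23*y)*(y + (-441 + y)/(-99 + d)))
s + n(-698, -582) = 60117 + (-10143*(-582) - 2254*(-582)**2 - 441*(-698) - 582*(-698)**2 - 98*(-698)*(-582) + 23*(-698)*(-582)**2)/(-99 - 698) = 60117 + (5903226 - 2254*338724 + 307818 - 582*487204 - 39811128 + 23*(-698)*338724)/(-797) = 60117 - (5903226 - 763483896 + 307818 - 283552728 - 39811128 - 5437875096)/797 = 60117 - 1/797*(-6518511804) = 60117 + 6518511804/797 = 6566425053/797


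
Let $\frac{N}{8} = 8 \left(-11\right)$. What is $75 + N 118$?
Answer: $-82997$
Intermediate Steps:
$N = -704$ ($N = 8 \cdot 8 \left(-11\right) = 8 \left(-88\right) = -704$)
$75 + N 118 = 75 - 83072 = -82997$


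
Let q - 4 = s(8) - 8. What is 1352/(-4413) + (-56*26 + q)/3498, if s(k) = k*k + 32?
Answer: -54286/77963 ≈ -0.69630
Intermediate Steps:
s(k) = 32 + k² (s(k) = k² + 32 = 32 + k²)
q = 92 (q = 4 + ((32 + 8²) - 8) = 4 + ((32 + 64) - 8) = 4 + (96 - 8) = 4 + 88 = 92)
1352/(-4413) + (-56*26 + q)/3498 = 1352/(-4413) + (-56*26 + 92)/3498 = 1352*(-1/4413) + (-1456 + 92)*(1/3498) = -1352/4413 - 1364*1/3498 = -1352/4413 - 62/159 = -54286/77963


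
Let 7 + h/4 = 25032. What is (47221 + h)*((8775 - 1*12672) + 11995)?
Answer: 1193005458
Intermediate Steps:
h = 100100 (h = -28 + 4*25032 = -28 + 100128 = 100100)
(47221 + h)*((8775 - 1*12672) + 11995) = (47221 + 100100)*((8775 - 1*12672) + 11995) = 147321*((8775 - 12672) + 11995) = 147321*(-3897 + 11995) = 147321*8098 = 1193005458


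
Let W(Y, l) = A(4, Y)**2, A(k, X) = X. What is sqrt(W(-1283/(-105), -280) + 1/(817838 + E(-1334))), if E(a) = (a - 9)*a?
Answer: sqrt(498140797667230)/1826580 ≈ 12.219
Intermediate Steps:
E(a) = a*(-9 + a) (E(a) = (-9 + a)*a = a*(-9 + a))
W(Y, l) = Y**2
sqrt(W(-1283/(-105), -280) + 1/(817838 + E(-1334))) = sqrt((-1283/(-105))**2 + 1/(817838 - 1334*(-9 - 1334))) = sqrt((-1283*(-1/105))**2 + 1/(817838 - 1334*(-1343))) = sqrt((1283/105)**2 + 1/(817838 + 1791562)) = sqrt(1646089/11025 + 1/2609400) = sqrt(11454145727/76716360) = sqrt(498140797667230)/1826580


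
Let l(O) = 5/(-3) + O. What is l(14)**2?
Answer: 1369/9 ≈ 152.11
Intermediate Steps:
l(O) = -5/3 + O (l(O) = 5*(-1/3) + O = -5/3 + O)
l(14)**2 = (-5/3 + 14)**2 = (37/3)**2 = 1369/9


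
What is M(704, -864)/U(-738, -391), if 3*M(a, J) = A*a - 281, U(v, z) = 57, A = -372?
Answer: -262169/171 ≈ -1533.2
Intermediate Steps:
M(a, J) = -281/3 - 124*a (M(a, J) = (-372*a - 281)/3 = (-281 - 372*a)/3 = -281/3 - 124*a)
M(704, -864)/U(-738, -391) = (-281/3 - 124*704)/57 = (-281/3 - 87296)*(1/57) = -262169/3*1/57 = -262169/171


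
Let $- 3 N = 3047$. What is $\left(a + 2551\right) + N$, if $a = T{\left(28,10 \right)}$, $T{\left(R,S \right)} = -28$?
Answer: $\frac{4522}{3} \approx 1507.3$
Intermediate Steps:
$N = - \frac{3047}{3}$ ($N = \left(- \frac{1}{3}\right) 3047 = - \frac{3047}{3} \approx -1015.7$)
$a = -28$
$\left(a + 2551\right) + N = \left(-28 + 2551\right) - \frac{3047}{3} = 2523 - \frac{3047}{3} = \frac{4522}{3}$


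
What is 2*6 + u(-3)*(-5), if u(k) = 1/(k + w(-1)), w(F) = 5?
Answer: 19/2 ≈ 9.5000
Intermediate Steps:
u(k) = 1/(5 + k) (u(k) = 1/(k + 5) = 1/(5 + k))
2*6 + u(-3)*(-5) = 2*6 - 5/(5 - 3) = 12 - 5/2 = 19/2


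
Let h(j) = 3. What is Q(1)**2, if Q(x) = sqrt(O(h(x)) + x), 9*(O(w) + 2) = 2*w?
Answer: -1/3 ≈ -0.33333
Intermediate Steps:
O(w) = -2 + 2*w/9 (O(w) = -2 + (2*w)/9 = -2 + 2*w/9)
Q(x) = sqrt(-4/3 + x) (Q(x) = sqrt((-2 + (2/9)*3) + x) = sqrt((-2 + 2/3) + x) = sqrt(-4/3 + x))
Q(1)**2 = (sqrt(-12 + 9*1)/3)**2 = (sqrt(-12 + 9)/3)**2 = (sqrt(-3)/3)**2 = ((I*sqrt(3))/3)**2 = (I*sqrt(3)/3)**2 = -1/3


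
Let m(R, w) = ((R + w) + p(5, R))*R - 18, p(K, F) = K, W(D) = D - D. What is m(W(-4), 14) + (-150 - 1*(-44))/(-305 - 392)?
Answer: -12440/697 ≈ -17.848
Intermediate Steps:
W(D) = 0
m(R, w) = -18 + R*(5 + R + w) (m(R, w) = ((R + w) + 5)*R - 18 = (5 + R + w)*R - 18 = R*(5 + R + w) - 18 = -18 + R*(5 + R + w))
m(W(-4), 14) + (-150 - 1*(-44))/(-305 - 392) = (-18 + 0**2 + 5*0 + 0*14) + (-150 - 1*(-44))/(-305 - 392) = (-18 + 0 + 0 + 0) + (-150 + 44)/(-697) = -18 - 1/697*(-106) = -18 + 106/697 = -12440/697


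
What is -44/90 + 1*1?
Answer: 23/45 ≈ 0.51111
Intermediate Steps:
-44/90 + 1*1 = -44*1/90 + 1 = -22/45 + 1 = 23/45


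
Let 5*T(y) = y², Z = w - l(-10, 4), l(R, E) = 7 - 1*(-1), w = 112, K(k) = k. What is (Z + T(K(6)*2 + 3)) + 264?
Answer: 413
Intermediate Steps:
l(R, E) = 8 (l(R, E) = 7 + 1 = 8)
Z = 104 (Z = 112 - 1*8 = 112 - 8 = 104)
T(y) = y²/5
(Z + T(K(6)*2 + 3)) + 264 = (104 + (6*2 + 3)²/5) + 264 = (104 + (12 + 3)²/5) + 264 = (104 + (⅕)*15²) + 264 = (104 + (⅕)*225) + 264 = (104 + 45) + 264 = 149 + 264 = 413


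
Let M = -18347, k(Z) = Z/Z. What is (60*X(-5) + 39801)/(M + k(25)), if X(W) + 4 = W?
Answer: -39261/18346 ≈ -2.1400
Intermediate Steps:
k(Z) = 1
X(W) = -4 + W
(60*X(-5) + 39801)/(M + k(25)) = (60*(-4 - 5) + 39801)/(-18347 + 1) = (60*(-9) + 39801)/(-18346) = (-540 + 39801)*(-1/18346) = 39261*(-1/18346) = -39261/18346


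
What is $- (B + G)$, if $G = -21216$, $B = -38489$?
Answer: $59705$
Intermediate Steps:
$- (B + G) = - (-38489 - 21216) = \left(-1\right) \left(-59705\right) = 59705$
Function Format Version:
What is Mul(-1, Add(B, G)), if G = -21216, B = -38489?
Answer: 59705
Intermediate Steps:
Mul(-1, Add(B, G)) = Mul(-1, Add(-38489, -21216)) = Mul(-1, -59705) = 59705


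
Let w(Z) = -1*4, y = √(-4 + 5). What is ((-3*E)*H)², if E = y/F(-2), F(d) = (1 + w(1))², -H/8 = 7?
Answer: 3136/9 ≈ 348.44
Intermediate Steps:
H = -56 (H = -8*7 = -56)
y = 1 (y = √1 = 1)
w(Z) = -4
F(d) = 9 (F(d) = (1 - 4)² = (-3)² = 9)
E = ⅑ (E = 1/9 = 1*(⅑) = ⅑ ≈ 0.11111)
((-3*E)*H)² = (-3*⅑*(-56))² = (-⅓*(-56))² = (56/3)² = 3136/9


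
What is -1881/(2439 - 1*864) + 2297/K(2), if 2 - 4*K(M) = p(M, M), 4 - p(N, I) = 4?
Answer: 803741/175 ≈ 4592.8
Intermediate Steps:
p(N, I) = 0 (p(N, I) = 4 - 1*4 = 4 - 4 = 0)
K(M) = ½ (K(M) = ½ - ¼*0 = ½ + 0 = ½)
-1881/(2439 - 1*864) + 2297/K(2) = -1881/(2439 - 1*864) + 2297/(½) = -1881/(2439 - 864) + 2297*2 = -1881/1575 + 4594 = -1881*1/1575 + 4594 = -209/175 + 4594 = 803741/175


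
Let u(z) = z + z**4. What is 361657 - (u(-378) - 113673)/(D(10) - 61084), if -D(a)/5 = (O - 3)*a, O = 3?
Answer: 42507179593/61084 ≈ 6.9588e+5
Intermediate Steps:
D(a) = 0 (D(a) = -5*(3 - 3)*a = -0*a = -5*0 = 0)
361657 - (u(-378) - 113673)/(D(10) - 61084) = 361657 - ((-378 + (-378)**4) - 113673)/(0 - 61084) = 361657 - ((-378 + 20415837456) - 113673)/(-61084) = 361657 - (20415837078 - 113673)*(-1)/61084 = 361657 - 20415723405*(-1)/61084 = 361657 - 1*(-20415723405/61084) = 361657 + 20415723405/61084 = 42507179593/61084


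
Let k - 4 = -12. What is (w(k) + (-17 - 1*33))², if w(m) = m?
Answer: 3364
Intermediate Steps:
k = -8 (k = 4 - 12 = -8)
(w(k) + (-17 - 1*33))² = (-8 + (-17 - 1*33))² = (-8 + (-17 - 33))² = (-8 - 50)² = (-58)² = 3364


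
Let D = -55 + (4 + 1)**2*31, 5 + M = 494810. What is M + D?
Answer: 495525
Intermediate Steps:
M = 494805 (M = -5 + 494810 = 494805)
D = 720 (D = -55 + 5**2*31 = -55 + 25*31 = -55 + 775 = 720)
M + D = 494805 + 720 = 495525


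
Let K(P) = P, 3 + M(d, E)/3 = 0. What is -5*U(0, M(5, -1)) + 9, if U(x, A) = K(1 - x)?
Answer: 4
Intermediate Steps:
M(d, E) = -9 (M(d, E) = -9 + 3*0 = -9 + 0 = -9)
U(x, A) = 1 - x
-5*U(0, M(5, -1)) + 9 = -5*(1 - 1*0) + 9 = -5*(1 + 0) + 9 = -5*1 + 9 = -5 + 9 = 4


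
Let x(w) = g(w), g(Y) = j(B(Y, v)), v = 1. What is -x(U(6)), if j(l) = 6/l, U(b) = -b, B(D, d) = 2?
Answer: -3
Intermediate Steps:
g(Y) = 3 (g(Y) = 6/2 = 6*(1/2) = 3)
x(w) = 3
-x(U(6)) = -1*3 = -3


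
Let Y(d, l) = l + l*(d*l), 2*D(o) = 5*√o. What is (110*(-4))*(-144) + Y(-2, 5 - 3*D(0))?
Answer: 63315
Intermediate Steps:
D(o) = 5*√o/2 (D(o) = (5*√o)/2 = 5*√o/2)
Y(d, l) = l + d*l²
(110*(-4))*(-144) + Y(-2, 5 - 3*D(0)) = (110*(-4))*(-144) + (5 - 15*√0/2)*(1 - 2*(5 - 15*√0/2)) = -440*(-144) + (5 - 15*0/2)*(1 - 2*(5 - 15*0/2)) = 63360 + (5 - 3*0)*(1 - 2*(5 - 3*0)) = 63360 + (5 + 0)*(1 - 2*(5 + 0)) = 63360 + 5*(1 - 2*5) = 63360 + 5*(1 - 10) = 63360 + 5*(-9) = 63360 - 45 = 63315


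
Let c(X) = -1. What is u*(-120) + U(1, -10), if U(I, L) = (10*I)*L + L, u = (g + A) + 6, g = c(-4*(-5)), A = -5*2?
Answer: 490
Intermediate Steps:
A = -10
g = -1
u = -5 (u = (-1 - 10) + 6 = -11 + 6 = -5)
U(I, L) = L + 10*I*L (U(I, L) = 10*I*L + L = L + 10*I*L)
u*(-120) + U(1, -10) = -5*(-120) - 10*(1 + 10*1) = 600 - 10*(1 + 10) = 600 - 10*11 = 600 - 110 = 490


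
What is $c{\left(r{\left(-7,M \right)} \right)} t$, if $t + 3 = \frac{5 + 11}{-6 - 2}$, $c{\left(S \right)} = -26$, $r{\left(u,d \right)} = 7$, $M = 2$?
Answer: $130$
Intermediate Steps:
$t = -5$ ($t = -3 + \frac{5 + 11}{-6 - 2} = -3 + \frac{16}{-8} = -3 + 16 \left(- \frac{1}{8}\right) = -3 - 2 = -5$)
$c{\left(r{\left(-7,M \right)} \right)} t = \left(-26\right) \left(-5\right) = 130$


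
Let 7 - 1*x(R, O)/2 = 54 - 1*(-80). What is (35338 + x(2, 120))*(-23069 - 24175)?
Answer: -1657508496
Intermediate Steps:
x(R, O) = -254 (x(R, O) = 14 - 2*(54 - 1*(-80)) = 14 - 2*(54 + 80) = 14 - 2*134 = 14 - 268 = -254)
(35338 + x(2, 120))*(-23069 - 24175) = (35338 - 254)*(-23069 - 24175) = 35084*(-47244) = -1657508496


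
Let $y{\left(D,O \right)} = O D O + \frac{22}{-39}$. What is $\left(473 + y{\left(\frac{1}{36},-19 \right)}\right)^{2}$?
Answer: $\frac{50982478849}{219024} \approx 2.3277 \cdot 10^{5}$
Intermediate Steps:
$y{\left(D,O \right)} = - \frac{22}{39} + D O^{2}$ ($y{\left(D,O \right)} = D O O + 22 \left(- \frac{1}{39}\right) = D O^{2} - \frac{22}{39} = - \frac{22}{39} + D O^{2}$)
$\left(473 + y{\left(\frac{1}{36},-19 \right)}\right)^{2} = \left(473 - \left(\frac{22}{39} - \frac{\left(-19\right)^{2}}{36}\right)\right)^{2} = \left(473 + \left(- \frac{22}{39} + \frac{1}{36} \cdot 361\right)\right)^{2} = \left(473 + \left(- \frac{22}{39} + \frac{361}{36}\right)\right)^{2} = \left(473 + \frac{4429}{468}\right)^{2} = \left(\frac{225793}{468}\right)^{2} = \frac{50982478849}{219024}$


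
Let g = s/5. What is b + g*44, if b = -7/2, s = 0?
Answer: -7/2 ≈ -3.5000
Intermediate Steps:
b = -7/2 (b = (½)*(-7) = -7/2 ≈ -3.5000)
g = 0 (g = 0/5 = 0*(⅕) = 0)
b + g*44 = -7/2 + 0*44 = -7/2 + 0 = -7/2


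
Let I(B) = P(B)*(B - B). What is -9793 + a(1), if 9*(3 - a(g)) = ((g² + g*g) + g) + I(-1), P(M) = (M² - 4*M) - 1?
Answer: -29371/3 ≈ -9790.3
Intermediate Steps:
P(M) = -1 + M² - 4*M
I(B) = 0 (I(B) = (-1 + B² - 4*B)*(B - B) = (-1 + B² - 4*B)*0 = 0)
a(g) = 3 - 2*g²/9 - g/9 (a(g) = 3 - (((g² + g*g) + g) + 0)/9 = 3 - (((g² + g²) + g) + 0)/9 = 3 - ((2*g² + g) + 0)/9 = 3 - ((g + 2*g²) + 0)/9 = 3 - (g + 2*g²)/9 = 3 + (-2*g²/9 - g/9) = 3 - 2*g²/9 - g/9)
-9793 + a(1) = -9793 + (3 - 2/9*1² - ⅑*1) = -9793 + (3 - 2/9*1 - ⅑) = -9793 + (3 - 2/9 - ⅑) = -9793 + 8/3 = -29371/3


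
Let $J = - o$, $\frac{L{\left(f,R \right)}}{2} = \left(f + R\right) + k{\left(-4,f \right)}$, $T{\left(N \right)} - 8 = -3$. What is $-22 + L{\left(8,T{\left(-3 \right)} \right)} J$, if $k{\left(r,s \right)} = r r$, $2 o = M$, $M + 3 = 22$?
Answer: $-573$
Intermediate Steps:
$M = 19$ ($M = -3 + 22 = 19$)
$o = \frac{19}{2}$ ($o = \frac{1}{2} \cdot 19 = \frac{19}{2} \approx 9.5$)
$T{\left(N \right)} = 5$ ($T{\left(N \right)} = 8 - 3 = 5$)
$k{\left(r,s \right)} = r^{2}$
$L{\left(f,R \right)} = 32 + 2 R + 2 f$ ($L{\left(f,R \right)} = 2 \left(\left(f + R\right) + \left(-4\right)^{2}\right) = 2 \left(\left(R + f\right) + 16\right) = 2 \left(16 + R + f\right) = 32 + 2 R + 2 f$)
$J = - \frac{19}{2}$ ($J = \left(-1\right) \frac{19}{2} = - \frac{19}{2} \approx -9.5$)
$-22 + L{\left(8,T{\left(-3 \right)} \right)} J = -22 + \left(32 + 2 \cdot 5 + 2 \cdot 8\right) \left(- \frac{19}{2}\right) = -22 + \left(32 + 10 + 16\right) \left(- \frac{19}{2}\right) = -22 + 58 \left(- \frac{19}{2}\right) = -22 - 551 = -573$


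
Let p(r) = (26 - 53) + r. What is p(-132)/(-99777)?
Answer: 53/33259 ≈ 0.0015936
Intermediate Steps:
p(r) = -27 + r
p(-132)/(-99777) = (-27 - 132)/(-99777) = -159*(-1/99777) = 53/33259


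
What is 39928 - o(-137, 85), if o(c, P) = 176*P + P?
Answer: 24883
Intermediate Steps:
o(c, P) = 177*P
39928 - o(-137, 85) = 39928 - 177*85 = 39928 - 1*15045 = 39928 - 15045 = 24883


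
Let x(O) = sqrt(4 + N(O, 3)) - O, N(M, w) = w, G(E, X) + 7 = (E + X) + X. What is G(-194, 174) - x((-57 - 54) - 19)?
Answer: 17 - sqrt(7) ≈ 14.354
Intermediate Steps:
G(E, X) = -7 + E + 2*X (G(E, X) = -7 + ((E + X) + X) = -7 + (E + 2*X) = -7 + E + 2*X)
x(O) = sqrt(7) - O (x(O) = sqrt(4 + 3) - O = sqrt(7) - O)
G(-194, 174) - x((-57 - 54) - 19) = (-7 - 194 + 2*174) - (sqrt(7) - ((-57 - 54) - 19)) = (-7 - 194 + 348) - (sqrt(7) - (-111 - 19)) = 147 - (sqrt(7) - 1*(-130)) = 147 - (sqrt(7) + 130) = 147 - (130 + sqrt(7)) = 147 + (-130 - sqrt(7)) = 17 - sqrt(7)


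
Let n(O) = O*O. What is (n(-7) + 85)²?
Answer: 17956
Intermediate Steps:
n(O) = O²
(n(-7) + 85)² = ((-7)² + 85)² = (49 + 85)² = 134² = 17956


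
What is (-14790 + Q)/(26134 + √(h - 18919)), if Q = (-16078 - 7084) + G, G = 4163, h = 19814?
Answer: -1644398/1271853 + 11263*√895/227661687 ≈ -1.2914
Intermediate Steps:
Q = -18999 (Q = (-16078 - 7084) + 4163 = -23162 + 4163 = -18999)
(-14790 + Q)/(26134 + √(h - 18919)) = (-14790 - 18999)/(26134 + √(19814 - 18919)) = -33789/(26134 + √895)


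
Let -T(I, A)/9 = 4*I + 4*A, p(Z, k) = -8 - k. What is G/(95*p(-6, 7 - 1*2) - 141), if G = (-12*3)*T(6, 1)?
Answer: -567/86 ≈ -6.5930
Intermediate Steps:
T(I, A) = -36*A - 36*I (T(I, A) = -9*(4*I + 4*A) = -9*(4*A + 4*I) = -36*A - 36*I)
G = 9072 (G = (-12*3)*(-36*1 - 36*6) = -36*(-36 - 216) = -36*(-252) = 9072)
G/(95*p(-6, 7 - 1*2) - 141) = 9072/(95*(-8 - (7 - 1*2)) - 141) = 9072/(95*(-8 - (7 - 2)) - 141) = 9072/(95*(-8 - 1*5) - 141) = 9072/(95*(-8 - 5) - 141) = 9072/(95*(-13) - 141) = 9072/(-1235 - 141) = 9072/(-1376) = 9072*(-1/1376) = -567/86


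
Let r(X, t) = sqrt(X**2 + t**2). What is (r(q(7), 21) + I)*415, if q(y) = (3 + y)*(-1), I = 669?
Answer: 277635 + 415*sqrt(541) ≈ 2.8729e+5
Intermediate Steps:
q(y) = -3 - y
(r(q(7), 21) + I)*415 = (sqrt((-3 - 1*7)**2 + 21**2) + 669)*415 = (sqrt((-3 - 7)**2 + 441) + 669)*415 = (sqrt((-10)**2 + 441) + 669)*415 = (sqrt(100 + 441) + 669)*415 = (sqrt(541) + 669)*415 = (669 + sqrt(541))*415 = 277635 + 415*sqrt(541)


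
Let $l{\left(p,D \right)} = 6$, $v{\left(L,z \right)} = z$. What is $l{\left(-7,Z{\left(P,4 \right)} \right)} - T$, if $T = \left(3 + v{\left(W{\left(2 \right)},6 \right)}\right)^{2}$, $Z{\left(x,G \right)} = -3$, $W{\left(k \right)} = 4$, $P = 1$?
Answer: $-75$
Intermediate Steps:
$T = 81$ ($T = \left(3 + 6\right)^{2} = 9^{2} = 81$)
$l{\left(-7,Z{\left(P,4 \right)} \right)} - T = 6 - 81 = -75$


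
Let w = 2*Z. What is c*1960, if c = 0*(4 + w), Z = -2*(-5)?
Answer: 0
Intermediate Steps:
Z = 10
w = 20 (w = 2*10 = 20)
c = 0 (c = 0*(4 + 20) = 0*24 = 0)
c*1960 = 0*1960 = 0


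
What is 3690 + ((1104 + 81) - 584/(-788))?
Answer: 960521/197 ≈ 4875.7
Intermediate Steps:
3690 + ((1104 + 81) - 584/(-788)) = 3690 + (1185 - 584*(-1/788)) = 3690 + (1185 + 146/197) = 3690 + 233591/197 = 960521/197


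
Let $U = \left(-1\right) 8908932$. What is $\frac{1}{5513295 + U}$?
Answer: $- \frac{1}{3395637} \approx -2.945 \cdot 10^{-7}$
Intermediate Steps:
$U = -8908932$
$\frac{1}{5513295 + U} = \frac{1}{5513295 - 8908932} = \frac{1}{-3395637} = - \frac{1}{3395637}$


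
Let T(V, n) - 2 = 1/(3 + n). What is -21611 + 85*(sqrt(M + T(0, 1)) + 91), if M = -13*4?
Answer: -13876 + 85*I*sqrt(199)/2 ≈ -13876.0 + 599.54*I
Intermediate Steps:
M = -52
T(V, n) = 2 + 1/(3 + n)
-21611 + 85*(sqrt(M + T(0, 1)) + 91) = -21611 + 85*(sqrt(-52 + (7 + 2*1)/(3 + 1)) + 91) = -21611 + 85*(sqrt(-52 + (7 + 2)/4) + 91) = -21611 + 85*(sqrt(-52 + (1/4)*9) + 91) = -21611 + 85*(sqrt(-52 + 9/4) + 91) = -21611 + 85*(sqrt(-199/4) + 91) = -21611 + 85*(I*sqrt(199)/2 + 91) = -21611 + 85*(91 + I*sqrt(199)/2) = -21611 + (7735 + 85*I*sqrt(199)/2) = -13876 + 85*I*sqrt(199)/2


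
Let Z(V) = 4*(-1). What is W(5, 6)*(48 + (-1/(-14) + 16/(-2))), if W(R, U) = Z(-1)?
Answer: -1122/7 ≈ -160.29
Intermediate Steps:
Z(V) = -4
W(R, U) = -4
W(5, 6)*(48 + (-1/(-14) + 16/(-2))) = -4*(48 + (-1/(-14) + 16/(-2))) = -4*(48 + (-1*(-1/14) + 16*(-½))) = -4*(48 + (1/14 - 8)) = -4*(48 - 111/14) = -4*561/14 = -1122/7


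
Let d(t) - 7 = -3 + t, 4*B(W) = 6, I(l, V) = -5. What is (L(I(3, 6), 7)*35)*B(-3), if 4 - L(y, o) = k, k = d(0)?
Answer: 0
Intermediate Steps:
B(W) = 3/2 (B(W) = (1/4)*6 = 3/2)
d(t) = 4 + t (d(t) = 7 + (-3 + t) = 4 + t)
k = 4 (k = 4 + 0 = 4)
L(y, o) = 0 (L(y, o) = 4 - 1*4 = 4 - 4 = 0)
(L(I(3, 6), 7)*35)*B(-3) = (0*35)*(3/2) = 0*(3/2) = 0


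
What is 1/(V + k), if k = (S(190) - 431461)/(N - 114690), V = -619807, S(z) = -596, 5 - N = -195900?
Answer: -81215/50338057562 ≈ -1.6134e-6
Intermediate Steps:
N = 195905 (N = 5 - 1*(-195900) = 5 + 195900 = 195905)
k = -432057/81215 (k = (-596 - 431461)/(195905 - 114690) = -432057/81215 ≈ -5.3199)
1/(V + k) = 1/(-619807 - 432057/81215) = 1/(-50338057562/81215) = -81215/50338057562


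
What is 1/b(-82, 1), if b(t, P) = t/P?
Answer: -1/82 ≈ -0.012195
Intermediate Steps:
1/b(-82, 1) = 1/(-82/1) = 1/(-82*1) = 1/(-82) = -1/82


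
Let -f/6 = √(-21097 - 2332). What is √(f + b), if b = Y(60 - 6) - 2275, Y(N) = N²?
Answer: √(641 - 6*I*√23429) ≈ 29.673 - 15.475*I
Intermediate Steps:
f = -6*I*√23429 (f = -6*√(-21097 - 2332) = -6*I*√23429 ≈ -918.39*I)
b = 641 (b = (60 - 6)² - 2275 = 54² - 2275 = 2916 - 2275 = 641)
√(f + b) = √(-6*I*√23429 + 641) = √(641 - 6*I*√23429)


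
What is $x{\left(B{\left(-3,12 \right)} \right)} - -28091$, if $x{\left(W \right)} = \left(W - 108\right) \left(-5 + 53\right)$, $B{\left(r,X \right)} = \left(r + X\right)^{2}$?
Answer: $26795$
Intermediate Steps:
$B{\left(r,X \right)} = \left(X + r\right)^{2}$
$x{\left(W \right)} = -5184 + 48 W$ ($x{\left(W \right)} = \left(-108 + W\right) 48 = -5184 + 48 W$)
$x{\left(B{\left(-3,12 \right)} \right)} - -28091 = \left(-5184 + 48 \left(12 - 3\right)^{2}\right) - -28091 = \left(-5184 + 48 \cdot 9^{2}\right) + 28091 = \left(-5184 + 48 \cdot 81\right) + 28091 = \left(-5184 + 3888\right) + 28091 = -1296 + 28091 = 26795$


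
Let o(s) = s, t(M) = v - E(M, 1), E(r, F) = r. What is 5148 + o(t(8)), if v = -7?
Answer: 5133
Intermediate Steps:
t(M) = -7 - M
5148 + o(t(8)) = 5148 + (-7 - 1*8) = 5148 + (-7 - 8) = 5148 - 15 = 5133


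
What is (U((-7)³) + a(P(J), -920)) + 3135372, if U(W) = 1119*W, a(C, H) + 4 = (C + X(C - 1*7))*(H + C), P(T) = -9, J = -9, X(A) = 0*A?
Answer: 2759912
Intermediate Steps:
X(A) = 0
a(C, H) = -4 + C*(C + H) (a(C, H) = -4 + (C + 0)*(H + C) = -4 + C*(C + H))
(U((-7)³) + a(P(J), -920)) + 3135372 = (1119*(-7)³ + (-4 + (-9)² - 9*(-920))) + 3135372 = (1119*(-343) + (-4 + 81 + 8280)) + 3135372 = (-383817 + 8357) + 3135372 = -375460 + 3135372 = 2759912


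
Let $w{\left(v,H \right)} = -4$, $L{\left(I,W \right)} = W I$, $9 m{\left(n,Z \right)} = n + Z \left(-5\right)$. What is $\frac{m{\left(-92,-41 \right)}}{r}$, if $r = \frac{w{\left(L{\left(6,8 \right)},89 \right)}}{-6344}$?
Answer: $\frac{179218}{9} \approx 19913.0$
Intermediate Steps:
$m{\left(n,Z \right)} = - \frac{5 Z}{9} + \frac{n}{9}$ ($m{\left(n,Z \right)} = \frac{n + Z \left(-5\right)}{9} = \frac{n - 5 Z}{9} = - \frac{5 Z}{9} + \frac{n}{9}$)
$L{\left(I,W \right)} = I W$
$r = \frac{1}{1586}$ ($r = - \frac{4}{-6344} = \left(-4\right) \left(- \frac{1}{6344}\right) = \frac{1}{1586} \approx 0.00063052$)
$\frac{m{\left(-92,-41 \right)}}{r} = \left(\left(- \frac{5}{9}\right) \left(-41\right) + \frac{1}{9} \left(-92\right)\right) \frac{1}{\frac{1}{1586}} = \left(\frac{205}{9} - \frac{92}{9}\right) 1586 = \frac{113}{9} \cdot 1586 = \frac{179218}{9}$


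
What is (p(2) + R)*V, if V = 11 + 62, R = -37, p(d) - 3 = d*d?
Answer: -2190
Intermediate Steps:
p(d) = 3 + d² (p(d) = 3 + d*d = 3 + d²)
V = 73
(p(2) + R)*V = ((3 + 2²) - 37)*73 = ((3 + 4) - 37)*73 = (7 - 37)*73 = -30*73 = -2190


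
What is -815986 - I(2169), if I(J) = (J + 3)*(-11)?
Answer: -792094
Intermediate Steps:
I(J) = -33 - 11*J (I(J) = (3 + J)*(-11) = -33 - 11*J)
-815986 - I(2169) = -815986 - (-33 - 11*2169) = -815986 - (-33 - 23859) = -815986 - 1*(-23892) = -815986 + 23892 = -792094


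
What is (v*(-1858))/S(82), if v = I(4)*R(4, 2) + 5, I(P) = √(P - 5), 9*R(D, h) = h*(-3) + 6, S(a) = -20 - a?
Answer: 4645/51 ≈ 91.078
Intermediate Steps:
R(D, h) = ⅔ - h/3 (R(D, h) = (h*(-3) + 6)/9 = (-3*h + 6)/9 = (6 - 3*h)/9 = ⅔ - h/3)
I(P) = √(-5 + P)
v = 5 (v = √(-5 + 4)*(⅔ - ⅓*2) + 5 = √(-1)*(⅔ - ⅔) + 5 = I*0 + 5 = 0 + 5 = 5)
(v*(-1858))/S(82) = (5*(-1858))/(-20 - 1*82) = -9290/(-20 - 82) = -9290/(-102) = -9290*(-1/102) = 4645/51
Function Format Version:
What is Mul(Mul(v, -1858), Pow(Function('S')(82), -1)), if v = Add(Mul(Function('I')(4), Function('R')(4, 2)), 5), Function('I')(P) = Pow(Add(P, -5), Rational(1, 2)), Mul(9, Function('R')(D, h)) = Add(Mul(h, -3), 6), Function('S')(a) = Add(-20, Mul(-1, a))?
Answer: Rational(4645, 51) ≈ 91.078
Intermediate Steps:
Function('R')(D, h) = Add(Rational(2, 3), Mul(Rational(-1, 3), h)) (Function('R')(D, h) = Mul(Rational(1, 9), Add(Mul(h, -3), 6)) = Mul(Rational(1, 9), Add(Mul(-3, h), 6)) = Mul(Rational(1, 9), Add(6, Mul(-3, h))) = Add(Rational(2, 3), Mul(Rational(-1, 3), h)))
Function('I')(P) = Pow(Add(-5, P), Rational(1, 2))
v = 5 (v = Add(Mul(Pow(Add(-5, 4), Rational(1, 2)), Add(Rational(2, 3), Mul(Rational(-1, 3), 2))), 5) = Add(Mul(Pow(-1, Rational(1, 2)), Add(Rational(2, 3), Rational(-2, 3))), 5) = Add(Mul(I, 0), 5) = Add(0, 5) = 5)
Mul(Mul(v, -1858), Pow(Function('S')(82), -1)) = Mul(Mul(5, -1858), Pow(Add(-20, Mul(-1, 82)), -1)) = Mul(-9290, Pow(Add(-20, -82), -1)) = Mul(-9290, Pow(-102, -1)) = Mul(-9290, Rational(-1, 102)) = Rational(4645, 51)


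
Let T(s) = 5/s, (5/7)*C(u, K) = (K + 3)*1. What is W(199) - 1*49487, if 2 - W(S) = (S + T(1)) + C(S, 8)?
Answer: -248522/5 ≈ -49704.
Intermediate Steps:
C(u, K) = 21/5 + 7*K/5 (C(u, K) = 7*((K + 3)*1)/5 = 7*((3 + K)*1)/5 = 7*(3 + K)/5 = 21/5 + 7*K/5)
W(S) = -92/5 - S (W(S) = 2 - ((S + 5/1) + (21/5 + (7/5)*8)) = 2 - ((S + 5*1) + (21/5 + 56/5)) = 2 - ((S + 5) + 77/5) = 2 - ((5 + S) + 77/5) = 2 - (102/5 + S) = 2 + (-102/5 - S) = -92/5 - S)
W(199) - 1*49487 = (-92/5 - 1*199) - 1*49487 = (-92/5 - 199) - 49487 = -1087/5 - 49487 = -248522/5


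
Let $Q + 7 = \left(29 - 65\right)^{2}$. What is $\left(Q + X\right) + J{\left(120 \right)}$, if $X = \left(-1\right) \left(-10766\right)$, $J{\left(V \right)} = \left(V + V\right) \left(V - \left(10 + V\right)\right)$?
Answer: $9655$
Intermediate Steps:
$J{\left(V \right)} = - 20 V$ ($J{\left(V \right)} = 2 V \left(-10\right) = - 20 V$)
$X = 10766$
$Q = 1289$ ($Q = -7 + \left(29 - 65\right)^{2} = -7 + \left(-36\right)^{2} = -7 + 1296 = 1289$)
$\left(Q + X\right) + J{\left(120 \right)} = \left(1289 + 10766\right) - 2400 = 12055 - 2400 = 9655$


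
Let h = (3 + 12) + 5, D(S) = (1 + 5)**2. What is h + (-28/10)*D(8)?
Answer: -404/5 ≈ -80.800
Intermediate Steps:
D(S) = 36 (D(S) = 6**2 = 36)
h = 20 (h = 15 + 5 = 20)
h + (-28/10)*D(8) = 20 - 28/10*36 = 20 - 28*1/10*36 = 20 - 14/5*36 = 20 - 504/5 = -404/5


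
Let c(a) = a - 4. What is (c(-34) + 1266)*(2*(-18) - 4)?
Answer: -49120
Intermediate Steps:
c(a) = -4 + a
(c(-34) + 1266)*(2*(-18) - 4) = ((-4 - 34) + 1266)*(2*(-18) - 4) = (-38 + 1266)*(-36 - 4) = 1228*(-40) = -49120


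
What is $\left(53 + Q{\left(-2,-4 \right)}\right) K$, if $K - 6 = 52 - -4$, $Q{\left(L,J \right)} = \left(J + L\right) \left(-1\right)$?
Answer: $3658$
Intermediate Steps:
$Q{\left(L,J \right)} = - J - L$
$K = 62$ ($K = 6 + \left(52 - -4\right) = 6 + \left(52 + 4\right) = 6 + 56 = 62$)
$\left(53 + Q{\left(-2,-4 \right)}\right) K = \left(53 - -6\right) 62 = \left(53 + \left(4 + 2\right)\right) 62 = \left(53 + 6\right) 62 = 59 \cdot 62 = 3658$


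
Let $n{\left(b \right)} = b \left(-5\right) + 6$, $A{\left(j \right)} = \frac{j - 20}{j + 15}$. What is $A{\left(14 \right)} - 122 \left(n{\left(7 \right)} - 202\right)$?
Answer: $\frac{817272}{29} \approx 28182.0$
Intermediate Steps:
$A{\left(j \right)} = \frac{-20 + j}{15 + j}$
$n{\left(b \right)} = 6 - 5 b$ ($n{\left(b \right)} = - 5 b + 6 = 6 - 5 b$)
$A{\left(14 \right)} - 122 \left(n{\left(7 \right)} - 202\right) = \frac{-20 + 14}{15 + 14} - 122 \left(\left(6 - 35\right) - 202\right) = \frac{1}{29} \left(-6\right) - 122 \left(\left(6 - 35\right) - 202\right) = \frac{1}{29} \left(-6\right) - 122 \left(-29 - 202\right) = - \frac{6}{29} - -28182 = - \frac{6}{29} + 28182 = \frac{817272}{29}$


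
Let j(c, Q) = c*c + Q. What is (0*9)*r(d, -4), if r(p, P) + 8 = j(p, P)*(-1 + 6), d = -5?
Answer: 0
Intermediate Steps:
j(c, Q) = Q + c² (j(c, Q) = c² + Q = Q + c²)
r(p, P) = -8 + 5*P + 5*p² (r(p, P) = -8 + (P + p²)*(-1 + 6) = -8 + (P + p²)*5 = -8 + (5*P + 5*p²) = -8 + 5*P + 5*p²)
(0*9)*r(d, -4) = (0*9)*(-8 + 5*(-4) + 5*(-5)²) = 0*(-8 - 20 + 5*25) = 0*(-8 - 20 + 125) = 0*97 = 0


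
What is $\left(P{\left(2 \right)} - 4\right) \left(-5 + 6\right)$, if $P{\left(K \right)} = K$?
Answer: $-2$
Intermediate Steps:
$\left(P{\left(2 \right)} - 4\right) \left(-5 + 6\right) = \left(2 - 4\right) \left(-5 + 6\right) = \left(-2\right) 1 = -2$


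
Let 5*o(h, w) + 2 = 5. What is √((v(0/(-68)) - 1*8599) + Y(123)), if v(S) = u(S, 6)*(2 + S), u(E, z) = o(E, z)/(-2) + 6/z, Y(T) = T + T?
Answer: I*√208790/5 ≈ 91.387*I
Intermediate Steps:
o(h, w) = ⅗ (o(h, w) = -⅖ + (⅕)*5 = -⅖ + 1 = ⅗)
Y(T) = 2*T
u(E, z) = -3/10 + 6/z (u(E, z) = (⅗)/(-2) + 6/z = (⅗)*(-½) + 6/z = -3/10 + 6/z)
v(S) = 7/5 + 7*S/10 (v(S) = (-3/10 + 6/6)*(2 + S) = (-3/10 + 6*(⅙))*(2 + S) = (-3/10 + 1)*(2 + S) = 7*(2 + S)/10 = 7/5 + 7*S/10)
√((v(0/(-68)) - 1*8599) + Y(123)) = √(((7/5 + 7*(0/(-68))/10) - 1*8599) + 2*123) = √(((7/5 + 7*(0*(-1/68))/10) - 8599) + 246) = √(((7/5 + (7/10)*0) - 8599) + 246) = √(((7/5 + 0) - 8599) + 246) = √((7/5 - 8599) + 246) = √(-42988/5 + 246) = √(-41758/5) = I*√208790/5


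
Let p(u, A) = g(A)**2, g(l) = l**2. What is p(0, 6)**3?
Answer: 2176782336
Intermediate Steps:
p(u, A) = A**4 (p(u, A) = (A**2)**2 = A**4)
p(0, 6)**3 = (6**4)**3 = 1296**3 = 2176782336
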